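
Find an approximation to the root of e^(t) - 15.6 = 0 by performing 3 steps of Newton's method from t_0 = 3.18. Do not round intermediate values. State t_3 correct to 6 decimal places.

f'(t) = e^(t)
t_0 = 3.180000: f = 8.446754, f' = 24.046754 → t_1 = 3.180000 - (8.446754)/(24.046754) = 2.828736
t_1 = 2.828736: f = 1.324059, f' = 16.924059 → t_2 = 2.828736 - (1.324059)/(16.924059) = 2.750501
t_2 = 2.750501: f = 0.050469, f' = 15.650469 → t_3 = 2.750501 - (0.050469)/(15.650469) = 2.747276

2.747276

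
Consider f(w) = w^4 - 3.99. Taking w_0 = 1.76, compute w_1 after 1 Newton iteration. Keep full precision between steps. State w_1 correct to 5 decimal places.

1.50297

f'(w) = 4w^3
w_0 = 1.760000: f = 5.605126, f' = 21.807104 → w_1 = 1.760000 - (5.605126)/(21.807104) = 1.502968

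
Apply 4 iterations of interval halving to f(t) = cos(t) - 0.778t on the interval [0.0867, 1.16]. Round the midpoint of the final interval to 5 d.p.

f(0.086700) = 0.928791, f(1.160000) = -0.503140 (opposite signs)
step 1: m = 0.623350, f(m) = 0.326961 > 0 → root in [0.623350, 1.160000]
step 2: m = 0.891675, f(m) = -0.065614 < 0 → root in [0.623350, 0.891675]
step 3: m = 0.757513, f(m) = 0.137203 > 0 → root in [0.757513, 0.891675]
step 4: m = 0.824594, f(m) = 0.037321 > 0 → root in [0.824594, 0.891675]
Midpoint of [0.824594, 0.891675] = 0.858134

0.85813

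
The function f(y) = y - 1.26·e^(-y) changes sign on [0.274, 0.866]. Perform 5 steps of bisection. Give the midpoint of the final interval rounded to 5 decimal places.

f(0.274000) = -0.684018, f(0.866000) = 0.336005 (opposite signs)
step 1: m = 0.570000, f(m) = -0.142562 < 0 → root in [0.570000, 0.866000]
step 2: m = 0.718000, f(m) = 0.103464 > 0 → root in [0.570000, 0.718000]
step 3: m = 0.644000, f(m) = -0.017736 < 0 → root in [0.644000, 0.718000]
step 4: m = 0.681000, f(m) = 0.043301 > 0 → root in [0.644000, 0.681000]
step 5: m = 0.662500, f(m) = 0.012893 > 0 → root in [0.644000, 0.662500]
Midpoint of [0.644000, 0.662500] = 0.653250

0.65325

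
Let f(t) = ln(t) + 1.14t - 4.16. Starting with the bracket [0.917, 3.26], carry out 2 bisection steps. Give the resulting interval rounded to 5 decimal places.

[2.67425, 3.26000]

f(0.917000) = -3.201268, f(3.260000) = 0.738127 (opposite signs)
step 1: m = 2.088500, f(m) = -1.042664 < 0 → root in [2.088500, 3.260000]
step 2: m = 2.674250, f(m) = -0.127686 < 0 → root in [2.674250, 3.260000]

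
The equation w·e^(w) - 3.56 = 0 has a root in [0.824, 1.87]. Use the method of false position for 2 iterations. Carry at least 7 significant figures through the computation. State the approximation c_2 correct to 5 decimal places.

1.07575

False-position update: c = (a·f(b) − b·f(a))/(f(b) − f(a)); replace the endpoint whose sign matches f(c).
f(0.824000) = -1.681610, f(1.870000) = 8.573114
step 1: c = 0.995527, f(c) = -0.865954 < 0 → new bracket [0.995527, 1.870000]
step 2: c = 1.075753, f(c) = -0.405680 < 0 → new bracket [1.075753, 1.870000]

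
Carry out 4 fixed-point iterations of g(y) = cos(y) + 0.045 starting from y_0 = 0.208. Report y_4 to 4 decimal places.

0.6749

y_1 = g(0.208000) = 1.023446
y_2 = g(1.023446) = 0.565427
y_3 = g(0.565427) = 0.889360
y_4 = g(0.889360) = 0.674909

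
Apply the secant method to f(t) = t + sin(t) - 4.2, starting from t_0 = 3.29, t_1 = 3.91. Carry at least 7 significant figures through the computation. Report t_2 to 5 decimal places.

12.29035

f(t_0) = -1.057863, f(t_1) = -0.984991
t_2 = 3.910000 - (-0.984991)·(3.910000 - 3.290000)/(-0.984991 - (-1.057863)) = 12.290348; f(t_2) = 7.817817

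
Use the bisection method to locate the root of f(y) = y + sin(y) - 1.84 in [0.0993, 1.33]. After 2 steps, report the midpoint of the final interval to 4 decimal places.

f(0.099300) = -1.641563, f(1.330000) = 0.461148 (opposite signs)
step 1: m = 0.714650, f(m) = -0.469997 < 0 → root in [0.714650, 1.330000]
step 2: m = 1.022325, f(m) = 0.035648 > 0 → root in [0.714650, 1.022325]
Midpoint of [0.714650, 1.022325] = 0.868487

0.8685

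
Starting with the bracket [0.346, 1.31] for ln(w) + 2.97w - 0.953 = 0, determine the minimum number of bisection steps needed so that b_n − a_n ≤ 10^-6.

Initial width b − a = 1.31 − 0.346 = 0.964000.
After n steps the width is (b−a)/2^n; need (b−a)/2^n ≤ 10^-6.
So n ≥ log₂(0.964000/10^-6) = log₂(964000.0000) ≈ 19.8787.
Hence n = 20.

20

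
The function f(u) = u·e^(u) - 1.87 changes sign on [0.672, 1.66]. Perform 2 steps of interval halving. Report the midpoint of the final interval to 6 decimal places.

0.795500

f(0.672000) = -0.554123, f(1.660000) = 6.860456 (opposite signs)
step 1: m = 1.166000, f(m) = 1.871846 > 0 → root in [0.672000, 1.166000]
step 2: m = 0.919000, f(m) = 0.433733 > 0 → root in [0.672000, 0.919000]
Midpoint of [0.672000, 0.919000] = 0.795500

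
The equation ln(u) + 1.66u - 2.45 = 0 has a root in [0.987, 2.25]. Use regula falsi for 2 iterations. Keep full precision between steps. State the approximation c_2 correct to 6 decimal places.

1.313609

False-position update: c = (a·f(b) − b·f(a))/(f(b) − f(a)); replace the endpoint whose sign matches f(c).
f(0.987000) = -0.824665, f(2.250000) = 2.095930
step 1: c = 1.343623, f(c) = 0.075784 > 0 → new bracket [0.987000, 1.343623]
step 2: c = 1.313609, f(c) = 0.003369 > 0 → new bracket [0.987000, 1.313609]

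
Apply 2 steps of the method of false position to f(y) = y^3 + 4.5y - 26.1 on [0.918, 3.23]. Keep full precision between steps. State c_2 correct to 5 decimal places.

f(0.918000) = -21.195379, f(3.230000) = 22.133267
step 1: c = 2.048977, f(c) = -8.277364 < 0 → new bracket [2.048977, 3.230000]
step 2: c = 2.370436, f(c) = -2.113641 < 0 → new bracket [2.370436, 3.230000]

2.37044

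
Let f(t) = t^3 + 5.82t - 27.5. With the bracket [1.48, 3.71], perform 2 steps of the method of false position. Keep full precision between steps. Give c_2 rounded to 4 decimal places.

False-position update: c = (a·f(b) − b·f(a))/(f(b) − f(a)); replace the endpoint whose sign matches f(c).
f(1.480000) = -15.644608, f(3.710000) = 45.157011
step 1: c = 2.053792, f(c) = -6.883911 < 0 → new bracket [2.053792, 3.710000]
step 2: c = 2.272873, f(c) = -2.530324 < 0 → new bracket [2.272873, 3.710000]

2.2729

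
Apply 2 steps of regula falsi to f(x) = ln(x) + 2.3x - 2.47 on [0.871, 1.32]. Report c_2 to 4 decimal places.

1.0521

False-position update: c = (a·f(b) − b·f(a))/(f(b) − f(a)); replace the endpoint whose sign matches f(c).
f(0.871000) = -0.604813, f(1.320000) = 0.843632
step 1: c = 1.058485, f(c) = 0.021353 > 0 → new bracket [0.871000, 1.058485]
step 2: c = 1.052091, f(c) = 0.000590 > 0 → new bracket [0.871000, 1.052091]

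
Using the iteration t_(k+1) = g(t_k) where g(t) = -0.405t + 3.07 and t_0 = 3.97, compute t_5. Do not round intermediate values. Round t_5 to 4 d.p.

2.1656

t_1 = g(3.970000) = 1.462150
t_2 = g(1.462150) = 2.477829
t_3 = g(2.477829) = 2.066479
t_4 = g(2.066479) = 2.233076
t_5 = g(2.233076) = 2.165604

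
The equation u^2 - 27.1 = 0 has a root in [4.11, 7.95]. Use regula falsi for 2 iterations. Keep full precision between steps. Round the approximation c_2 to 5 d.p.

5.15275

f(4.110000) = -10.207900, f(7.950000) = 36.102500
step 1: c = 4.956426, f(c) = -2.533839 < 0 → new bracket [4.956426, 7.950000]
step 2: c = 5.152750, f(c) = -0.549167 < 0 → new bracket [5.152750, 7.950000]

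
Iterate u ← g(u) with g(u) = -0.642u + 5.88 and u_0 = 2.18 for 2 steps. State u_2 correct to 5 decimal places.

3.00356

u_1 = g(2.180000) = 4.480440
u_2 = g(4.480440) = 3.003558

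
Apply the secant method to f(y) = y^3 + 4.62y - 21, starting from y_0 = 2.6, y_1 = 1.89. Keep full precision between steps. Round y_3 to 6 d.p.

Secant update: y_(k+1) = y_k − f(y_k)·(y_k − y_(k-1))/(f(y_k) − f(y_(k-1))).
f(y_0) = 8.588000, f(y_1) = -5.516931
y_2 = 1.890000 - (-5.516931)·(1.890000 - 2.600000)/(-5.516931 - (8.588000)) = 2.167706; f(y_2) = -0.799262
y_3 = 2.167706 - (-0.799262)·(2.167706 - 1.890000)/(-0.799262 - (-5.516931)) = 2.214754; f(y_3) = 0.095838

2.214754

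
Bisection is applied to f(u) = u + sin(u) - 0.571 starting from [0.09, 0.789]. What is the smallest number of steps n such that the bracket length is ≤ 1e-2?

Initial width b − a = 0.789 − 0.09 = 0.699000.
After n steps the width is (b−a)/2^n; need (b−a)/2^n ≤ 1e-2.
So n ≥ log₂(0.699000/1e-2) = log₂(69.9000) ≈ 6.1272.
Hence n = 7.

7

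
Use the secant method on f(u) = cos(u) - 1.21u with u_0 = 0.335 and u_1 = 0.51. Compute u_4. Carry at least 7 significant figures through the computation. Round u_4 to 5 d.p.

0.65527

Secant update: u_(k+1) = u_k − f(u_k)·(u_k − u_(k-1))/(f(u_k) − f(u_(k-1))).
f(u_0) = 0.539060, f(u_1) = 0.255645
u_2 = 0.510000 - (0.255645)·(0.510000 - 0.335000)/(0.255645 - (0.539060)) = 0.667852; f(u_2) = -0.022947
u_3 = 0.667852 - (-0.022947)·(0.667852 - 0.510000)/(-0.022947 - (0.255645)) = 0.654850; f(u_3) = 0.000771
u_4 = 0.654850 - (0.000771)·(0.654850 - 0.667852)/(0.000771 - (-0.022947)) = 0.655273; f(u_4) = 0.000002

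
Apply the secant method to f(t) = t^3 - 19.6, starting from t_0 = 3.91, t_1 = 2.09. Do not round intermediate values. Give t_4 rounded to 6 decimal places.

f(t_0) = 40.176471, f(t_1) = -10.470671
t_2 = 2.090000 - (-10.470671)·(2.090000 - 3.910000)/(-10.470671 - (40.176471)) = 2.466263; f(t_2) = -4.599080
t_3 = 2.466263 - (-4.599080)·(2.466263 - 2.090000)/(-4.599080 - (-10.470671)) = 2.760980; f(t_3) = 1.446982
t_4 = 2.760980 - (1.446982)·(2.760980 - 2.466263)/(1.446982 - (-4.599080)) = 2.690446; f(t_4) = -0.125199

2.690446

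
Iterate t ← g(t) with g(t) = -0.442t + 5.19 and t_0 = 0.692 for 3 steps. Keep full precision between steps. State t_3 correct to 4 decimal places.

t_1 = g(0.692000) = 4.884136
t_2 = g(4.884136) = 3.031212
t_3 = g(3.031212) = 3.850204

3.8502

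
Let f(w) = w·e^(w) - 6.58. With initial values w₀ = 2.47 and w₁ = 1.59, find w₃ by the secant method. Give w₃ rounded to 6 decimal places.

f(w_0) = 22.621444, f(w_1) = 1.216961
w_2 = 1.590000 - (1.216961)·(1.590000 - 2.470000)/(1.216961 - (22.621444)) = 1.539967; f(w_2) = 0.603081
w_3 = 1.539967 - (0.603081)·(1.539967 - 1.590000)/(0.603081 - (1.216961)) = 1.490815; f(w_3) = 0.040278

1.490815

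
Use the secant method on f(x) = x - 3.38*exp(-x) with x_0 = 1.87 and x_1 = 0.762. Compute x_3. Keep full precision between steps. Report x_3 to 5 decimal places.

f(x_0) = 1.349062, f(x_1) = -0.815554
x_2 = 0.762000 - (-0.815554)·(0.762000 - 1.870000)/(-0.815554 - (1.349062)) = 1.179457; f(x_2) = 0.140291
x_3 = 1.179457 - (0.140291)·(1.179457 - 0.762000)/(0.140291 - (-0.815554)) = 1.118186; f(x_3) = 0.013358

1.11819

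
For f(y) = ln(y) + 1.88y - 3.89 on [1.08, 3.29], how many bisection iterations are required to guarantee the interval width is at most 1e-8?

Initial width b − a = 3.29 − 1.08 = 2.210000.
After n steps the width is (b−a)/2^n; need (b−a)/2^n ≤ 1e-8.
So n ≥ log₂(2.210000/1e-8) = log₂(221000000.0000) ≈ 27.7195.
Hence n = 28.

28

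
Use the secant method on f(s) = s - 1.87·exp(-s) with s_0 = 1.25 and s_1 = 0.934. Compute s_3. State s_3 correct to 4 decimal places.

0.8222

f(s_0) = 0.714236, f(s_1) = 0.199130
s_2 = 0.934000 - (0.199130)·(0.934000 - 1.250000)/(0.199130 - (0.714236)) = 0.811841; f(s_2) = -0.018514
s_3 = 0.811841 - (-0.018514)·(0.811841 - 0.934000)/(-0.018514 - (0.199130)) = 0.822232; f(s_3) = 0.000462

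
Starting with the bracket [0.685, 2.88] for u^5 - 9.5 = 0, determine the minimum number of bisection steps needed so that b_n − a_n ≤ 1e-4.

15

Initial width b − a = 2.88 − 0.685 = 2.195000.
After n steps the width is (b−a)/2^n; need (b−a)/2^n ≤ 1e-4.
So n ≥ log₂(2.195000/1e-4) = log₂(21950.0000) ≈ 14.4219.
Hence n = 15.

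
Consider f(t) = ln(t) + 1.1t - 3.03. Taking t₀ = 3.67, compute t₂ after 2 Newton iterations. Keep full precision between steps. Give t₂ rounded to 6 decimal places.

2.085375

f'(t) = 1/t + 1.1
t_0 = 3.670000: f = 2.307192, f' = 1.372480 → t_1 = 3.670000 - (2.307192)/(1.372480) = 1.988961
t_1 = 1.988961: f = -0.154530, f' = 1.602775 → t_2 = 1.988961 - (-0.154530)/(1.602775) = 2.085375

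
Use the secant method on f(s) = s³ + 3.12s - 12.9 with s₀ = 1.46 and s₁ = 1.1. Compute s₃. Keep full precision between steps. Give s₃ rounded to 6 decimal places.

Secant update: s_(k+1) = s_k − f(s_k)·(s_k − s_(k-1))/(f(s_k) − f(s_(k-1))).
f(s_0) = -5.232664, f(s_1) = -8.137000
s_2 = 1.100000 - (-8.137000)·(1.100000 - 1.460000)/(-8.137000 - (-5.232664)) = 2.108602; f(s_2) = 3.054115
s_3 = 2.108602 - (3.054115)·(2.108602 - 1.100000)/(3.054115 - (-8.137000)) = 1.833349; f(s_3) = -1.017751

1.833349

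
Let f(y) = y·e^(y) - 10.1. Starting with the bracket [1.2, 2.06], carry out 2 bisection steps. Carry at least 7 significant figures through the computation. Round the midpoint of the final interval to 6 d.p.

1.737500

f(1.200000) = -6.115860, f(2.060000) = 6.062698 (opposite signs)
step 1: m = 1.630000, f(m) = -1.780684 < 0 → root in [1.630000, 2.060000]
step 2: m = 1.845000, f(m) = 1.575344 > 0 → root in [1.630000, 1.845000]
Midpoint of [1.630000, 1.845000] = 1.737500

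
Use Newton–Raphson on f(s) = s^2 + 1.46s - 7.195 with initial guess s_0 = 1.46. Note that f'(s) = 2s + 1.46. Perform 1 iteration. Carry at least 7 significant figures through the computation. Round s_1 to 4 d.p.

2.1294

s_0 = 1.460000: f = -2.931800, f' = 4.380000 → s_1 = 1.460000 - (-2.931800)/(4.380000) = 2.129361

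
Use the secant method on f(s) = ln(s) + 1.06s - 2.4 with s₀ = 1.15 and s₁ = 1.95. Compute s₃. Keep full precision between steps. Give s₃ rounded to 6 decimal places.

1.740765

f(s_0) = -1.041238, f(s_1) = 0.334829
s_2 = 1.950000 - (0.334829)·(1.950000 - 1.150000)/(0.334829 - (-1.041238)) = 1.755341; f(s_2) = 0.023325
s_3 = 1.755341 - (0.023325)·(1.755341 - 1.950000)/(0.023325 - (0.334829)) = 1.740765; f(s_3) = -0.000464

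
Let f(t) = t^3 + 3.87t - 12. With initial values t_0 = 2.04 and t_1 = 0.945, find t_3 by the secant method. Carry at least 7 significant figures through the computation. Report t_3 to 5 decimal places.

1.77956

Secant update: t_(k+1) = t_k − f(t_k)·(t_k − t_(k-1))/(f(t_k) − f(t_(k-1))).
f(t_0) = 4.384464, f(t_1) = -7.498941
t_2 = 0.945000 - (-7.498941)·(0.945000 - 2.040000)/(-7.498941 - (4.384464)) = 1.635992; f(t_2) = -1.290025
t_3 = 1.635992 - (-1.290025)·(1.635992 - 0.945000)/(-1.290025 - (-7.498941)) = 1.779560; f(t_3) = 0.522461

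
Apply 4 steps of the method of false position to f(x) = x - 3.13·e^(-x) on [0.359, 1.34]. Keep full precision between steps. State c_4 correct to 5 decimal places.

1.07210

False-position update: c = (a·f(b) − b·f(a))/(f(b) − f(a)); replace the endpoint whose sign matches f(c).
f(0.359000) = -1.826912, f(1.340000) = 0.520423
step 1: c = 1.122504, f(c) = 0.103803 > 0 → new bracket [0.359000, 1.122504]
step 2: c = 1.081455, f(c) = 0.020067 > 0 → new bracket [0.359000, 1.081455]
step 3: c = 1.073606, f(c) = 0.003854 > 0 → new bracket [0.359000, 1.073606]
step 4: c = 1.072102, f(c) = 0.000739 > 0 → new bracket [0.359000, 1.072102]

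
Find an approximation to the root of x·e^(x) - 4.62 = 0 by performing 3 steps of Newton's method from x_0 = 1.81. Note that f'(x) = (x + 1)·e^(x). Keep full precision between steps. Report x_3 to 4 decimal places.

x_0 = 1.810000: f = 6.439910, f' = 17.170357 → x_1 = 1.810000 - (6.439910)/(17.170357) = 1.434940
x_1 = 1.434940: f = 1.405880, f' = 10.225274 → x_2 = 1.434940 - (1.405880)/(10.225274) = 1.297450
x_2 = 1.297450: f = 0.128601, f' = 8.408552 → x_3 = 1.297450 - (0.128601)/(8.408552) = 1.282156

1.2822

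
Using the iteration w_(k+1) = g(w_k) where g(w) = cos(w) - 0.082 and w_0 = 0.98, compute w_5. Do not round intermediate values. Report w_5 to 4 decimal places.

w_1 = g(0.980000) = 0.475023
w_2 = g(0.475023) = 0.807282
w_3 = g(0.807282) = 0.609464
w_4 = g(0.609464) = 0.737955
w_5 = g(0.737955) = 0.657846

0.6578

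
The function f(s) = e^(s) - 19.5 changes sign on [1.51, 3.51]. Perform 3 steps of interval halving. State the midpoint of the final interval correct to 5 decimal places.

2.88500

f(1.510000) = -14.973269, f(3.510000) = 13.948268 (opposite signs)
step 1: m = 2.510000, f(m) = -7.195070 < 0 → root in [2.510000, 3.510000]
step 2: m = 3.010000, f(m) = 0.787400 > 0 → root in [2.510000, 3.010000]
step 3: m = 2.760000, f(m) = -3.700157 < 0 → root in [2.760000, 3.010000]
Midpoint of [2.760000, 3.010000] = 2.885000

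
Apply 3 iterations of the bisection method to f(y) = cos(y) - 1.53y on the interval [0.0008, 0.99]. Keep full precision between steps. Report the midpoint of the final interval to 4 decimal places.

f(0.000800) = 0.998776, f(0.990000) = -0.966010 (opposite signs)
step 1: m = 0.495400, f(m) = 0.121817 > 0 → root in [0.495400, 0.990000]
step 2: m = 0.742700, f(m) = -0.399686 < 0 → root in [0.495400, 0.742700]
step 3: m = 0.619050, f(m) = -0.132716 < 0 → root in [0.495400, 0.619050]
Midpoint of [0.495400, 0.619050] = 0.557225

0.5572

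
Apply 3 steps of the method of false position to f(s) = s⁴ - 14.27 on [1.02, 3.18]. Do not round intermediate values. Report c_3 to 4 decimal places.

f(1.020000) = -13.187568, f(3.180000) = 87.990634
step 1: c = 1.301534, f(c) = -11.400392 < 0 → new bracket [1.301534, 3.180000]
step 2: c = 1.516999, f(c) = -8.974083 < 0 → new bracket [1.516999, 3.180000]
step 3: c = 1.670910, f(c) = -6.475075 < 0 → new bracket [1.670910, 3.180000]

1.6709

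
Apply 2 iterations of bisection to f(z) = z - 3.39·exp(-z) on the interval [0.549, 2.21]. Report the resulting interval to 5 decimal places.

[0.96425, 1.37950]

f(0.549000) = -1.408817, f(2.210000) = 1.838115 (opposite signs)
step 1: m = 1.379500, f(m) = 0.526222 > 0 → root in [0.549000, 1.379500]
step 2: m = 0.964250, f(m) = -0.328252 < 0 → root in [0.964250, 1.379500]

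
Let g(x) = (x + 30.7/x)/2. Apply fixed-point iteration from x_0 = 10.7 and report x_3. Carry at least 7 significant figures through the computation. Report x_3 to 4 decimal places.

5.5419

x_1 = g(10.700000) = 6.784579
x_2 = g(6.784579) = 5.654773
x_3 = g(5.654773) = 5.541907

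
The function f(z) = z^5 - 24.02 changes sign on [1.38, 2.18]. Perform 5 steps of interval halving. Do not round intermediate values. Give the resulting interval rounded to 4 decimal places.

[1.8800, 1.9050]

f(1.380000) = -19.015100, f(2.180000) = 25.215967 (opposite signs)
step 1: m = 1.780000, f(m) = -6.151010 < 0 → root in [1.780000, 2.180000]
step 2: m = 1.980000, f(m) = 6.411682 > 0 → root in [1.780000, 1.980000]
step 3: m = 1.880000, f(m) = -0.535071 < 0 → root in [1.880000, 1.980000]
step 4: m = 1.930000, f(m) = 2.758518 > 0 → root in [1.880000, 1.930000]
step 5: m = 1.905000, f(m) = 1.068512 > 0 → root in [1.880000, 1.905000]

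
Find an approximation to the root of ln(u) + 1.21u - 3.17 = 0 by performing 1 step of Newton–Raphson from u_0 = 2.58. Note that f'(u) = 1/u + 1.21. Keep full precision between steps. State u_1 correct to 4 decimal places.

2.0169

u_0 = 2.580000: f = 0.899589, f' = 1.597597 → u_1 = 2.580000 - (0.899589)/(1.597597) = 2.016911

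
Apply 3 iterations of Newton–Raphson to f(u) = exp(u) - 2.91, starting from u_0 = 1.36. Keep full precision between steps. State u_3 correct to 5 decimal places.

f'(u) = exp(u)
u_0 = 1.360000: f = 0.986193, f' = 3.896193 → u_1 = 1.360000 - (0.986193)/(3.896193) = 1.106883
u_1 = 1.106883: f = 0.114915, f' = 3.024915 → u_2 = 1.106883 - (0.114915)/(3.024915) = 1.068893
u_2 = 1.068893: f = 0.002155, f' = 2.912155 → u_3 = 1.068893 - (0.002155)/(2.912155) = 1.068153

1.06815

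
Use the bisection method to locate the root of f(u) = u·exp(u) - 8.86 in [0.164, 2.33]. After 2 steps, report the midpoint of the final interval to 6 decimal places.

f(0.164000) = -8.666773, f(2.330000) = 15.087604 (opposite signs)
step 1: m = 1.247000, f(m) = -4.520580 < 0 → root in [1.247000, 2.330000]
step 2: m = 1.788500, f(m) = 1.836080 > 0 → root in [1.247000, 1.788500]
Midpoint of [1.247000, 1.788500] = 1.517750

1.517750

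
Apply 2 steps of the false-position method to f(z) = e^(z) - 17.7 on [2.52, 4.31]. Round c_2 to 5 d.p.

2.76034

f(2.520000) = -5.271403, f(4.310000) = 56.740489
step 1: c = 2.672161, f(c) = -3.228788 < 0 → new bracket [2.672161, 4.310000]
step 2: c = 2.760344, f(c) = -1.894726 < 0 → new bracket [2.760344, 4.310000]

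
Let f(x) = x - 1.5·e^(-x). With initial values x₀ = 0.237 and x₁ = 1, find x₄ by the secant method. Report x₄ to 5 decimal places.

f(x_0) = -0.946487, f(x_1) = 0.448181
x_2 = 1.000000 - (0.448181)·(1.000000 - 0.237000)/(0.448181 - (-0.946487)) = 0.754808; f(x_2) = 0.049656
x_3 = 0.754808 - (0.049656)·(0.754808 - 1.000000)/(0.049656 - (0.448181)) = 0.724257; f(x_3) = -0.002770
x_4 = 0.724257 - (-0.002770)·(0.724257 - 0.754808)/(-0.002770 - (0.049656)) = 0.725871; f(x_4) = 0.000017

0.72587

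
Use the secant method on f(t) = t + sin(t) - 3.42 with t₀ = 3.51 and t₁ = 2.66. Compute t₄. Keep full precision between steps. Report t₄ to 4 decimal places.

3.2862

f(t_0) = -0.270130, f(t_1) = -0.296809
t_2 = 2.660000 - (-0.296809)·(2.660000 - 3.510000)/(-0.296809 - (-0.270130)) = 12.116534; f(t_2) = 8.261716
t_3 = 12.116534 - (8.261716)·(12.116534 - 2.660000)/(8.261716 - (-0.296809)) = 2.987952; f(t_3) = -0.279011
t_4 = 2.987952 - (-0.279011)·(2.987952 - 12.116534)/(-0.279011 - (8.261716)) = 3.286167; f(t_4) = -0.277904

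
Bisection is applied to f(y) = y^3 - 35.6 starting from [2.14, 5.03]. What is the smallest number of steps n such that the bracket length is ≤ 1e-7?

25

Initial width b − a = 5.03 − 2.14 = 2.890000.
After n steps the width is (b−a)/2^n; need (b−a)/2^n ≤ 1e-7.
So n ≥ log₂(2.890000/1e-7) = log₂(28900000.0000) ≈ 24.7846.
Hence n = 25.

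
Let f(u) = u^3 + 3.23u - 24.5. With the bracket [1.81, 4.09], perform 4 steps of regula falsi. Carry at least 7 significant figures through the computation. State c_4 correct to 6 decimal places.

2.516640

f(1.810000) = -12.723959, f(4.090000) = 57.128629
step 1: c = 2.225312, f(c) = -6.292465 < 0 → new bracket [2.225312, 4.090000]
step 2: c = 2.410321, f(c) = -2.711542 < 0 → new bracket [2.410321, 4.090000]
step 3: c = 2.486433, f(c) = -1.096831 < 0 → new bracket [2.486433, 4.090000]
step 4: c = 2.516640, f(c) = -0.432168 < 0 → new bracket [2.516640, 4.090000]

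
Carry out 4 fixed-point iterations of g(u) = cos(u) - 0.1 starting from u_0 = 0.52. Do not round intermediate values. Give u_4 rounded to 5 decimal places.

u_1 = g(0.520000) = 0.767819
u_2 = g(0.767819) = 0.619427
u_3 = g(0.619427) = 0.714211
u_4 = g(0.714211) = 0.655610

0.65561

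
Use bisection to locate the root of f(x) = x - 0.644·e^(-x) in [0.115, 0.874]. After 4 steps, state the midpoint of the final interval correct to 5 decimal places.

f(0.115000) = -0.459040, f(0.874000) = 0.605272 (opposite signs)
step 1: m = 0.494500, f(m) = 0.101740 > 0 → root in [0.115000, 0.494500]
step 2: m = 0.304750, f(m) = -0.170076 < 0 → root in [0.304750, 0.494500]
step 3: m = 0.399625, f(m) = -0.032223 < 0 → root in [0.399625, 0.494500]
step 4: m = 0.447063, f(m) = 0.035222 > 0 → root in [0.399625, 0.447063]
Midpoint of [0.399625, 0.447063] = 0.423344

0.42334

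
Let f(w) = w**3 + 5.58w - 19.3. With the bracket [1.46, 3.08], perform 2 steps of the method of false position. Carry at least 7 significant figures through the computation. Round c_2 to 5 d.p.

f(1.460000) = -8.041064, f(3.080000) = 27.104512
step 1: c = 1.830645, f(c) = -2.950035 < 0 → new bracket [1.830645, 3.080000]
step 2: c = 1.953277, f(c) = -0.948402 < 0 → new bracket [1.953277, 3.080000]

1.95328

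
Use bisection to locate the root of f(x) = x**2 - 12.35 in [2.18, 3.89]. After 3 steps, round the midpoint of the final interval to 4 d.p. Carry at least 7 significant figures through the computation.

f(2.180000) = -7.597600, f(3.890000) = 2.782100 (opposite signs)
step 1: m = 3.035000, f(m) = -3.138775 < 0 → root in [3.035000, 3.890000]
step 2: m = 3.462500, f(m) = -0.361094 < 0 → root in [3.462500, 3.890000]
step 3: m = 3.676250, f(m) = 1.164814 > 0 → root in [3.462500, 3.676250]
Midpoint of [3.462500, 3.676250] = 3.569375

3.5694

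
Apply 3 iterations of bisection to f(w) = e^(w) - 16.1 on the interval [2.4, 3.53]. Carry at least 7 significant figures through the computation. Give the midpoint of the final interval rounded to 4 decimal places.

2.7531

f(2.400000) = -5.076824, f(3.530000) = 18.023968 (opposite signs)
step 1: m = 2.965000, f(m) = 3.294703 > 0 → root in [2.400000, 2.965000]
step 2: m = 2.682500, f(m) = -1.478398 < 0 → root in [2.682500, 2.965000]
step 3: m = 2.823750, f(m) = 0.739882 > 0 → root in [2.682500, 2.823750]
Midpoint of [2.682500, 2.823750] = 2.753125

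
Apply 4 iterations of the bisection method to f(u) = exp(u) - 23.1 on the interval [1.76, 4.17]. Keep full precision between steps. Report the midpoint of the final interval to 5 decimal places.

f(1.760000) = -17.287563, f(4.170000) = 41.615452 (opposite signs)
step 1: m = 2.965000, f(m) = -3.705297 < 0 → root in [2.965000, 4.170000]
step 2: m = 3.567500, f(m) = 12.327913 > 0 → root in [2.965000, 3.567500]
step 3: m = 3.266250, f(m) = 3.112857 > 0 → root in [2.965000, 3.266250]
step 4: m = 3.115625, f(m) = -0.552482 < 0 → root in [3.115625, 3.266250]
Midpoint of [3.115625, 3.266250] = 3.190937

3.19094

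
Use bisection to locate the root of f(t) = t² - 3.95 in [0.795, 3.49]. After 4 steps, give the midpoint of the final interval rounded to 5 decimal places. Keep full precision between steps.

f(0.795000) = -3.317975, f(3.490000) = 8.230100 (opposite signs)
step 1: m = 2.142500, f(m) = 0.640306 > 0 → root in [0.795000, 2.142500]
step 2: m = 1.468750, f(m) = -1.792773 < 0 → root in [1.468750, 2.142500]
step 3: m = 1.805625, f(m) = -0.689718 < 0 → root in [1.805625, 2.142500]
step 4: m = 1.974063, f(m) = -0.053077 < 0 → root in [1.974063, 2.142500]
Midpoint of [1.974063, 2.142500] = 2.058281

2.05828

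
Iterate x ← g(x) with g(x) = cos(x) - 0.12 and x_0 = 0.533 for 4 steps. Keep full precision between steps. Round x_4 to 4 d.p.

0.6479

x_1 = g(0.533000) = 0.741287
x_2 = g(0.741287) = 0.617600
x_3 = g(0.617600) = 0.695270
x_4 = g(0.695270) = 0.647881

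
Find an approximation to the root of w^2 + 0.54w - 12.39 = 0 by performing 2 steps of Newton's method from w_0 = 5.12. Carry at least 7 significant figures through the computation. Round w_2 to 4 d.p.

Newton update: w ← w − f(w)/f'(w).
f'(w) = 2w + 0.54
w_0 = 5.120000: f = 16.589200, f' = 10.780000 → w_1 = 5.120000 - (16.589200)/(10.780000) = 3.581113
w_1 = 3.581113: f = 2.368173, f' = 7.702226 → w_2 = 3.581113 - (2.368173)/(7.702226) = 3.273647

3.2736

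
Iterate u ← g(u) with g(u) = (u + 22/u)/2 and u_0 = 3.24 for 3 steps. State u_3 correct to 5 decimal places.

4.69043

u_1 = g(3.240000) = 5.015062
u_2 = g(5.015062) = 4.700924
u_3 = g(4.700924) = 4.690428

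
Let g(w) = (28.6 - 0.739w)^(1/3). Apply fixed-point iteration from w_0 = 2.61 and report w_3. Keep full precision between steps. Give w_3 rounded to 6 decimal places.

2.977602

w_1 = g(2.610000) = 2.987773
w_2 = g(2.987773) = 2.977312
w_3 = g(2.977312) = 2.977602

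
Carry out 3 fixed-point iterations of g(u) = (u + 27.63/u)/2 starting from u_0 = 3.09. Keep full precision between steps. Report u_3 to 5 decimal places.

5.25664

u_1 = g(3.090000) = 6.015874
u_2 = g(6.015874) = 5.304361
u_3 = g(5.304361) = 5.256641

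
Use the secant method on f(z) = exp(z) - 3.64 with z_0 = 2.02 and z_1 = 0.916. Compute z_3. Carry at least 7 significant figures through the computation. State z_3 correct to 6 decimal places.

1.317762

f(z_0) = 3.898325, f(z_1) = -1.140727
z_2 = 0.916000 - (-1.140727)·(0.916000 - 2.020000)/(-1.140727 - (3.898325)) = 1.165920; f(z_2) = -0.431125
z_3 = 1.165920 - (-0.431125)·(1.165920 - 0.916000)/(-0.431125 - (-1.140727)) = 1.317762; f(z_3) = 0.095052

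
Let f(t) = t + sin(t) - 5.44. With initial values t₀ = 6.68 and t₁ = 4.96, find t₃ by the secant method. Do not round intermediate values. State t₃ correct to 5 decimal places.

f(t_0) = 1.626483, f(t_1) = -1.449501
t_2 = 4.960000 - (-1.449501)·(4.960000 - 6.680000)/(-1.449501 - (1.626483)) = 5.770518; f(t_2) = -0.159985
t_3 = 5.770518 - (-0.159985)·(5.770518 - 4.960000)/(-0.159985 - (-1.449501)) = 5.871076; f(t_3) = 0.030533

5.87108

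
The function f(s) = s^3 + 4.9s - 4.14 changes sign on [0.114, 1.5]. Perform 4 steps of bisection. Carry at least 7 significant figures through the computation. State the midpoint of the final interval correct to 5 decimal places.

0.76369

f(0.114000) = -3.579918, f(1.500000) = 6.585000 (opposite signs)
step 1: m = 0.807000, f(m) = 0.339858 > 0 → root in [0.114000, 0.807000]
step 2: m = 0.460500, f(m) = -1.785896 < 0 → root in [0.460500, 0.807000]
step 3: m = 0.633750, f(m) = -0.780086 < 0 → root in [0.633750, 0.807000]
step 4: m = 0.720375, f(m) = -0.236331 < 0 → root in [0.720375, 0.807000]
Midpoint of [0.720375, 0.807000] = 0.763688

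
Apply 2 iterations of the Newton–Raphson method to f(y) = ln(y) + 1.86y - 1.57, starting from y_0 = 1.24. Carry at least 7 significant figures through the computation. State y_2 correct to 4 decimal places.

f'(y) = 1/y + 1.86
y_0 = 1.240000: f = 0.951511, f' = 2.666452 → y_1 = 1.240000 - (0.951511)/(2.666452) = 0.883154
y_1 = 0.883154: f = -0.051588, f' = 2.992305 → y_2 = 0.883154 - (-0.051588)/(2.992305) = 0.900395

0.9004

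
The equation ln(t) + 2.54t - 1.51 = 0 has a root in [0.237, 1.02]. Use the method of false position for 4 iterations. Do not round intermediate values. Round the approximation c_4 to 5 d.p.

0.72278

False-position update: c = (a·f(b) − b·f(a))/(f(b) − f(a)); replace the endpoint whose sign matches f(c).
f(0.237000) = -2.347715, f(1.020000) = 1.100603
step 1: c = 0.770089, f(c) = 0.184778 > 0 → new bracket [0.237000, 0.770089]
step 2: c = 0.731194, f(c) = 0.034155 > 0 → new bracket [0.237000, 0.731194]
step 3: c = 0.724107, f(c) = 0.006416 > 0 → new bracket [0.237000, 0.724107]
step 4: c = 0.722780, f(c) = 0.001209 > 0 → new bracket [0.237000, 0.722780]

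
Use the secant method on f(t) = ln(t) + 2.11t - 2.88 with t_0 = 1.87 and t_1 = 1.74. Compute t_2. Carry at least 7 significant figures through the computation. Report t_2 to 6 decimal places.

Secant update: t_(k+1) = t_k − f(t_k)·(t_k − t_(k-1))/(f(t_k) − f(t_(k-1))).
f(t_0) = 1.691638, f(t_1) = 1.345285
t_2 = 1.740000 - (1.345285)·(1.740000 - 1.870000)/(1.345285 - (1.691638)) = 1.235062; f(t_2) = -0.062899

1.235062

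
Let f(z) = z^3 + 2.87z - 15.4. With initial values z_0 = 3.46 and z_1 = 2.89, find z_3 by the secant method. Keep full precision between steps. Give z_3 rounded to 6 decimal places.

2.172593

f(z_0) = 35.951936, f(z_1) = 17.031869
z_2 = 2.890000 - (17.031869)·(2.890000 - 3.460000)/(17.031869 - (35.951936)) = 2.376885; f(z_2) = 4.850072
z_3 = 2.376885 - (4.850072)·(2.376885 - 2.890000)/(4.850072 - (17.031869)) = 2.172593; f(z_3) = 1.090333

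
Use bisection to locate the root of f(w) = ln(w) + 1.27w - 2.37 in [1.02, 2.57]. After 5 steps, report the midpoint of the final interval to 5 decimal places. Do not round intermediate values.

1.52859

f(1.020000) = -1.054797, f(2.570000) = 1.837806 (opposite signs)
step 1: m = 1.795000, f(m) = 0.494655 > 0 → root in [1.020000, 1.795000]
step 2: m = 1.407500, f(m) = -0.240660 < 0 → root in [1.407500, 1.795000]
step 3: m = 1.601250, f(m) = 0.134372 > 0 → root in [1.407500, 1.601250]
step 4: m = 1.504375, f(m) = -0.051066 < 0 → root in [1.504375, 1.601250]
step 5: m = 1.552812, f(m) = 0.042140 > 0 → root in [1.504375, 1.552812]
Midpoint of [1.504375, 1.552812] = 1.528594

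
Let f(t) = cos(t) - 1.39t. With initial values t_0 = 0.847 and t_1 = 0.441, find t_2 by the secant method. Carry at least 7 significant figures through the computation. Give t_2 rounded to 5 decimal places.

0.58767

Secant update: t_(k+1) = t_k − f(t_k)·(t_k − t_(k-1))/(f(t_k) − f(t_(k-1))).
f(t_0) = -0.515096, f(t_1) = 0.291335
t_2 = 0.441000 - (0.291335)·(0.441000 - 0.847000)/(0.291335 - (-0.515096)) = 0.587674; f(t_2) = 0.015367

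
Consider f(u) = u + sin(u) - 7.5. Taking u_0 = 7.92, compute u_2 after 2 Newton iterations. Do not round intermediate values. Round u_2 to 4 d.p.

f'(u) = 1 + cos(u)
u_0 = 7.920000: f = 1.417822, f' = 0.934030 → u_1 = 7.920000 - (1.417822)/(0.934030) = 6.402038
u_1 = 6.402038: f = -0.979389, f' = 1.992945 → u_2 = 6.402038 - (-0.979389)/(1.992945) = 6.893466

6.8935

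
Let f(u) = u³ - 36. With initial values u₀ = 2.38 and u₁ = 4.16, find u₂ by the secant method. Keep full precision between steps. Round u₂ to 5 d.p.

3.06507

Secant update: u_(k+1) = u_k − f(u_k)·(u_k − u_(k-1))/(f(u_k) − f(u_(k-1))).
f(u_0) = -22.518728, f(u_1) = 35.991296
u_2 = 4.160000 - (35.991296)·(4.160000 - 2.380000)/(35.991296 - (-22.518728)) = 3.065068; f(u_2) = -7.204788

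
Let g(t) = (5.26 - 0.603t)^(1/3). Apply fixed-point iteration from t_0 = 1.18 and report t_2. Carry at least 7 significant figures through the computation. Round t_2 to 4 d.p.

1.6212

t_1 = g(1.180000) = 1.656869
t_2 = g(1.656869) = 1.621191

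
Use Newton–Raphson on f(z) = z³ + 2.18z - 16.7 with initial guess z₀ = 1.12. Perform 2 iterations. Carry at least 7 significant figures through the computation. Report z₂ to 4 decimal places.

2.5342

f'(z) = 3z² + 2.18
z_0 = 1.120000: f = -12.853472, f' = 5.943200 → z_1 = 1.120000 - (-12.853472)/(5.943200) = 3.282719
z_1 = 3.282719: f = 25.831711, f' = 34.508734 → z_2 = 3.282719 - (25.831711)/(34.508734) = 2.534163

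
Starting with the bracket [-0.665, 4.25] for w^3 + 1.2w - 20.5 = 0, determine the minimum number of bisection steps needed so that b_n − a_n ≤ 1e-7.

26

Initial width b − a = 4.25 − -0.665 = 4.915000.
After n steps the width is (b−a)/2^n; need (b−a)/2^n ≤ 1e-7.
So n ≥ log₂(4.915000/1e-7) = log₂(49150000.0000) ≈ 25.5507.
Hence n = 26.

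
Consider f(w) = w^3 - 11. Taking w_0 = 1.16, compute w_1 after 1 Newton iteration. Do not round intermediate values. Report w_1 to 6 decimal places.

3.498264

f'(w) = 3w^2
w_0 = 1.160000: f = -9.439104, f' = 4.036800 → w_1 = 1.160000 - (-9.439104)/(4.036800) = 3.498264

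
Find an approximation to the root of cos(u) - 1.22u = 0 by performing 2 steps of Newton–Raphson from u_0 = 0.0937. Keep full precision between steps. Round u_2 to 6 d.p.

0.654180

f'(u) = -sin(u) - 1.22
u_0 = 0.093700: f = 0.881299, f' = -1.313563 → u_1 = 0.093700 - (0.881299)/(-1.313563) = 0.764623
u_1 = 0.764623: f = -0.211196, f' = -1.912265 → u_2 = 0.764623 - (-0.211196)/(-1.912265) = 0.654180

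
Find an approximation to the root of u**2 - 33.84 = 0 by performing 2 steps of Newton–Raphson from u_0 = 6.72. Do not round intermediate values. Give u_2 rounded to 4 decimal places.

5.8175

Newton update: u ← u − f(u)/f'(u).
f'(u) = 2u
u_0 = 6.720000: f = 11.318400, f' = 13.440000 → u_1 = 6.720000 - (11.318400)/(13.440000) = 5.877857
u_1 = 5.877857: f = 0.709205, f' = 11.755714 → u_2 = 5.877857 - (0.709205)/(11.755714) = 5.817529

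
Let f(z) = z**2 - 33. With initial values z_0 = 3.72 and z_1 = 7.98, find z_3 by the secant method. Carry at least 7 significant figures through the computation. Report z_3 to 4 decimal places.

Secant update: z_(k+1) = z_k − f(z_k)·(z_k − z_(k-1))/(f(z_k) − f(z_(k-1))).
f(z_0) = -19.161600, f(z_1) = 30.680400
z_2 = 7.980000 - (30.680400)·(7.980000 - 3.720000)/(30.680400 - (-19.161600)) = 5.357744; f(z_2) = -4.294584
z_3 = 5.357744 - (-4.294584)·(5.357744 - 7.980000)/(-4.294584 - (30.680400)) = 5.679731; f(z_3) = -0.740657

5.6797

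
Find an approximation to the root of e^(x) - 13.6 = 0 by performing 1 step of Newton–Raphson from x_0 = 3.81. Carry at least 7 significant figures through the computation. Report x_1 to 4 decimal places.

3.1112

Newton update: x ← x − f(x)/f'(x).
f'(x) = e^(x)
x_0 = 3.810000: f = 31.550439, f' = 45.150439 → x_1 = 3.810000 - (31.550439)/(45.150439) = 3.111215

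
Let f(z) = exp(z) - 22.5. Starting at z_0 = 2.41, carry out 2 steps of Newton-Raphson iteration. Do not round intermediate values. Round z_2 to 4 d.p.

f'(z) = exp(z)
z_0 = 2.410000: f = -11.366039, f' = 11.133961 → z_1 = 2.410000 - (-11.366039)/(11.133961) = 3.430844
z_1 = 3.430844: f = 8.402718, f' = 30.902718 → z_2 = 3.430844 - (8.402718)/(30.902718) = 3.158935

3.1589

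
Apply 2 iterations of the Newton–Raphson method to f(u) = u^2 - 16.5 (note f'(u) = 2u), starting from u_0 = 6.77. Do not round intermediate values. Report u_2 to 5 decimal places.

4.09388

Newton update: u ← u − f(u)/f'(u).
u_0 = 6.770000: f = 29.332900, f' = 13.540000 → u_1 = 6.770000 - (29.332900)/(13.540000) = 4.603612
u_1 = 4.603612: f = 4.693239, f' = 9.207223 → u_2 = 4.603612 - (4.693239)/(9.207223) = 4.093877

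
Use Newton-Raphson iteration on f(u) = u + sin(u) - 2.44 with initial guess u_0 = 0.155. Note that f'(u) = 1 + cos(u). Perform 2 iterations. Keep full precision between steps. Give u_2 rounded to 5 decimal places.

u_0 = 0.155000: f = -2.130620, f' = 1.988012 → u_1 = 0.155000 - (-2.130620)/(1.988012) = 1.226734
u_1 = 1.226734: f = -0.271874, f' = 1.337314 → u_2 = 1.226734 - (-0.271874)/(1.337314) = 1.430032

1.43003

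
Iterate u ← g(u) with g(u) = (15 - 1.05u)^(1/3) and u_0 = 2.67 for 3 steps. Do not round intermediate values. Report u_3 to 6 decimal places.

u_1 = g(2.670000) = 2.301857
u_2 = g(2.301857) = 2.325923
u_3 = g(2.325923) = 2.324365

2.324365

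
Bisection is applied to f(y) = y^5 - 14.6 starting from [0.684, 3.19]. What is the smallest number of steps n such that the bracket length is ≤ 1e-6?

22

Initial width b − a = 3.19 − 0.684 = 2.506000.
After n steps the width is (b−a)/2^n; need (b−a)/2^n ≤ 1e-6.
So n ≥ log₂(2.506000/1e-6) = log₂(2506000.0000) ≈ 21.2570.
Hence n = 22.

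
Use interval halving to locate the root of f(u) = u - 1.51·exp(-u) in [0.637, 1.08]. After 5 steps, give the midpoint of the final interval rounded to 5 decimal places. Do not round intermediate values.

f(0.637000) = -0.161604, f(1.080000) = 0.567211 (opposite signs)
step 1: m = 0.858500, f(m) = 0.218566 > 0 → root in [0.637000, 0.858500]
step 2: m = 0.747750, f(m) = 0.032870 > 0 → root in [0.637000, 0.747750]
step 3: m = 0.692375, f(m) = -0.063208 < 0 → root in [0.692375, 0.747750]
step 4: m = 0.720063, f(m) = -0.014887 < 0 → root in [0.720063, 0.747750]
step 5: m = 0.733906, f(m) = 0.009061 > 0 → root in [0.720063, 0.733906]
Midpoint of [0.720063, 0.733906] = 0.726984

0.72698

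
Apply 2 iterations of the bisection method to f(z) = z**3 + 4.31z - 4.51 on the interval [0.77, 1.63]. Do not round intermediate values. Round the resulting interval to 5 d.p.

f(0.770000) = -0.734767, f(1.630000) = 6.846047 (opposite signs)
step 1: m = 1.200000, f(m) = 2.390000 > 0 → root in [0.770000, 1.200000]
step 2: m = 0.985000, f(m) = 0.691022 > 0 → root in [0.770000, 0.985000]

[0.77000, 0.98500]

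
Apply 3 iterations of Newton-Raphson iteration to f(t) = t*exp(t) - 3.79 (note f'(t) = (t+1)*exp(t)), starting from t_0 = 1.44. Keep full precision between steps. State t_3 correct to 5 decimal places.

Newton update: t ← t − f(t)/f'(t).
t_0 = 1.440000: f = 2.287802, f' = 10.298498 → t_1 = 1.440000 - (2.287802)/(10.298498) = 1.217851
t_1 = 1.217851: f = 0.326234, f' = 7.496150 → t_2 = 1.217851 - (0.326234)/(7.496150) = 1.174331
t_2 = 1.174331: f = 0.010106, f' = 7.036083 → t_3 = 1.174331 - (0.010106)/(7.036083) = 1.172894

1.17289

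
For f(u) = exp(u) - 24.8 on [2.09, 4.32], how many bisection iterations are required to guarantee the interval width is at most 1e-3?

Initial width b − a = 4.32 − 2.09 = 2.230000.
After n steps the width is (b−a)/2^n; need (b−a)/2^n ≤ 1e-3.
So n ≥ log₂(2.230000/1e-3) = log₂(2230.0000) ≈ 11.1228.
Hence n = 12.

12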